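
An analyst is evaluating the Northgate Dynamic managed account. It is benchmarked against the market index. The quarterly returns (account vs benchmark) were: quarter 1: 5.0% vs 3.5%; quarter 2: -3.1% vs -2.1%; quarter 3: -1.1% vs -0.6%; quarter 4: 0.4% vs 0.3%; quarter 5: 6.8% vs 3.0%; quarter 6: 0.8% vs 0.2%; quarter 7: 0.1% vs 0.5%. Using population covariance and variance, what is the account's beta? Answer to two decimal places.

1.70

r̄p = 1.2714%,  r̄m = 0.6857%
Cov = Σ(rp − r̄p)(rm − r̄m) / 7 = 5.6139
Var(rm) = Σ(rm − r̄m)² / 7 = 3.3012
β = Cov / Var = 5.6139 / 3.3012 = 1.7006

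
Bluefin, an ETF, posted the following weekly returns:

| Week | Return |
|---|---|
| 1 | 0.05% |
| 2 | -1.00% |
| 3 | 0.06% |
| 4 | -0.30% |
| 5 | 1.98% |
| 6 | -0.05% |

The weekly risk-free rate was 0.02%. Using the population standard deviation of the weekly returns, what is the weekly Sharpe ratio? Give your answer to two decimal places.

0.11

Mean return r̄ = 0.740 / 6 = 0.1233%
Σ(r − r̄)² = 4.9277; population σ = √(4.9277/6) = 0.9062%
Sharpe = (r̄ − rf) / σ = (0.1233 − 0.02) / 0.9062 = 0.1033 / 0.9062 = 0.1140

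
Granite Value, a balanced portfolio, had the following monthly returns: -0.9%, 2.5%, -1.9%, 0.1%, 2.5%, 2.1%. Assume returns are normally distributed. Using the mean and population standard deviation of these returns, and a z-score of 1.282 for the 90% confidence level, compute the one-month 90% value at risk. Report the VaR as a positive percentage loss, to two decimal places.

r̄ = (-0.9 + 2.5 − 1.9 + 0.1 + 2.5 + 2.1) / 6 = 4.40 / 6 = 0.7333%
Population σ = √[Σ(r − r̄)² / 6] = √[18.1133 / 6] = √3.0189 = 1.7375%
VaR = −(r̄ − z·σ) = −(0.7333 − 1.282 × 1.7375) = −(-1.4942) = 1.4942%

1.49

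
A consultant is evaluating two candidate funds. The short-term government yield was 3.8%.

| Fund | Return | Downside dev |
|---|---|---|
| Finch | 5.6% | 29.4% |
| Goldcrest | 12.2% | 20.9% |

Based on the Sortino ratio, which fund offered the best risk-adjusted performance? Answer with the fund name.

Goldcrest

Finch: Sortino ratio = (5.6% − 3.8%) / 29.4% = 0.061
Goldcrest: Sortino ratio = (12.2% − 3.8%) / 20.9% = 0.402
Highest: Goldcrest (0.402).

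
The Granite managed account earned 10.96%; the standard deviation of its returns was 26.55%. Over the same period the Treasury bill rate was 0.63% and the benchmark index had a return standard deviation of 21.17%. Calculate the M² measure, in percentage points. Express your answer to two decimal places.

Sharpe = (Rp − Rf) / σp = (10.96% − 0.63%) / 26.55% = 0.3891
M² = Rf + Sharpe × σm = 0.63% + 0.3891 × 21.17% = 8.8672%

8.87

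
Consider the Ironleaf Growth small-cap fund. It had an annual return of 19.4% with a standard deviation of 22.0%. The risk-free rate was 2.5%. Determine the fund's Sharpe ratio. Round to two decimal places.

Sharpe = (Rp − Rf) / σp = (19.4% − 2.5%) / 22.0% = 16.90% / 22.0% = 0.7682

0.77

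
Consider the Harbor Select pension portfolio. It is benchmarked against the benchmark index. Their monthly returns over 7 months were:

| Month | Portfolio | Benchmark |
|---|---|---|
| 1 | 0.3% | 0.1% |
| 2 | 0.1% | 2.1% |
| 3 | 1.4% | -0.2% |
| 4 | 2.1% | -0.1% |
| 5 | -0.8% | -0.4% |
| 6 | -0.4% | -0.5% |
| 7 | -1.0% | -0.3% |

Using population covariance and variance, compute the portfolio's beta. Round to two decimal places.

r̄p = 0.2429%,  r̄m = 0.1000%
Cov = Σ(rp − r̄p)(rm − r̄m) / 7 = 0.0571
Var(rm) = Σ(rm − r̄m)² / 7 = 0.7000
β = Cov / Var = 0.0571 / 0.7000 = 0.0816

0.08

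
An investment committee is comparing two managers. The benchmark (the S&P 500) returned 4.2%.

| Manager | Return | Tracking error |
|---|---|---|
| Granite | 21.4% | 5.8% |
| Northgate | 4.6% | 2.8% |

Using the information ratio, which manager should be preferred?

Granite: IR = (21.4% − 4.2%) / 5.8% = 2.966
Northgate: IR = (4.6% − 4.2%) / 2.8% = 0.143
Highest: Granite (2.966).

Granite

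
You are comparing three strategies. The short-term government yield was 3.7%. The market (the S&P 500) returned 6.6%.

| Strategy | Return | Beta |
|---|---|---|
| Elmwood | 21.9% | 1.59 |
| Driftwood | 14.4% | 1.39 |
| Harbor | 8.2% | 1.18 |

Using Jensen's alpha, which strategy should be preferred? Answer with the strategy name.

Elmwood: α = 21.9% − [3.7% + 1.59 × (6.6% − 3.7%)] = 13.589
Driftwood: α = 14.4% − [3.7% + 1.39 × (6.6% − 3.7%)] = 6.669
Harbor: α = 8.2% − [3.7% + 1.18 × (6.6% − 3.7%)] = 1.078
Highest: Elmwood (13.589).

Elmwood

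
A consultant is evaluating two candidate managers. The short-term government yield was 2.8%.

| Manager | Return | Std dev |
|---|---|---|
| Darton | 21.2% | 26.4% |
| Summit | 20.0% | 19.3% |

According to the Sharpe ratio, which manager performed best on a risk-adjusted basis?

Summit

Darton: Sharpe ratio = (21.2% − 2.8%) / 26.4% = 0.697
Summit: Sharpe ratio = (20.0% − 2.8%) / 19.3% = 0.891
Highest: Summit (0.891).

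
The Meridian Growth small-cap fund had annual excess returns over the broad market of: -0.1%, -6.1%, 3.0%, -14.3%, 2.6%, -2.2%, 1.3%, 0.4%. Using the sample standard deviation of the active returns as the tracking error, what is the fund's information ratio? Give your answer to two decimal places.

-0.33

Mean return r̄ = -15.40 / 8 = -1.9250%
Σ(r − r̄)² = (-0.1 − (-1.9250))² + (-6.1 − (-1.9250))² + (3 − (-1.9250))² + … = 234.5150
sample σ = √(234.5150 / 7) = √33.5021 = 5.7881%
IR = r̄ / tracking error = -1.9250 / 5.7881 = -0.3326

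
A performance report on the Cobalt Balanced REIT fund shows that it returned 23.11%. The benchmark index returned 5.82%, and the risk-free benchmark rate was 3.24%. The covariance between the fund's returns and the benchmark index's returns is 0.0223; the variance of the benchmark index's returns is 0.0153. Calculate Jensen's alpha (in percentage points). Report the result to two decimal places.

β = Cov / Var = 0.0223 / 0.0153 = 1.4575
E[R] = Rf + β(Rm − Rf) = 3.24% + 1.4575 × (5.82% − 3.24%) = 7.0004%
α = Rp − E[R] = 23.11% − 7.0004% = 16.1096

16.11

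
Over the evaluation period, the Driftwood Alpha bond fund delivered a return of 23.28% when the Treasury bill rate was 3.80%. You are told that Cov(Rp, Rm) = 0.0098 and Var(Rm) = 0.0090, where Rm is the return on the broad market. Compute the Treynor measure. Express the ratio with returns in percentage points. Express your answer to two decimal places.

17.89

β = Cov / Var = 0.0098 / 0.0090 = 1.0889
Treynor = (Rp − Rf) / β = (23.28% − 3.80%) / 1.0889 = 19.48 / 1.0889 = 17.8896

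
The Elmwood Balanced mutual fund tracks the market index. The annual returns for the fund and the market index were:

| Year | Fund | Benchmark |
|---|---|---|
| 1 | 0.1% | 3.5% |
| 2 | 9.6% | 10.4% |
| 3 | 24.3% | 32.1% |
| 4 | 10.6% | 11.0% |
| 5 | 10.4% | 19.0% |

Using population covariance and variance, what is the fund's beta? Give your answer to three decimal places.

r̄p = 11.0000%,  r̄m = 15.2000%
Cov = Σ(rp − r̄p)(rm − r̄m) / 5 = 71.6840
Var(rm) = Σ(rm − r̄m)² / 5 = 95.5240
β = Cov / Var = 71.6840 / 95.5240 = 0.7504

0.750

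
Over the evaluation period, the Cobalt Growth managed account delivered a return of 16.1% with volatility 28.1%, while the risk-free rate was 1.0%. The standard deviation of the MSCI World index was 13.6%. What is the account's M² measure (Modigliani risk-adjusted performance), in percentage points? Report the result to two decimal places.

8.31

Sharpe = (Rp − Rf) / σp = (16.1% − 1.0%) / 28.1% = 0.5374
M² = Rf + Sharpe × σm = 1.0% + 0.5374 × 13.6% = 8.3086%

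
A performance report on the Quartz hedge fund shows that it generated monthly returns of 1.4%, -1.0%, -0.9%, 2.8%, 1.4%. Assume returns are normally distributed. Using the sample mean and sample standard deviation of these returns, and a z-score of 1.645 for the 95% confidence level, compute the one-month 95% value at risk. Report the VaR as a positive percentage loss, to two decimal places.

1.97

r̄ = (1.4 − 1 − 0.9 + 2.8 + 1.4) / 5 = 3.70 / 5 = 0.7400%
Σ(r − r̄)² = (1.4 − 0.7400)² + (-1 − 0.7400)² + (-0.9 − 0.7400)² + … = 10.8320
σ = √[10.8320 / 4] = 1.6456%
VaR = −(r̄ − z·σ) = −(0.7400 − 1.645 × 1.6456) = −(-1.9670) = 1.9670%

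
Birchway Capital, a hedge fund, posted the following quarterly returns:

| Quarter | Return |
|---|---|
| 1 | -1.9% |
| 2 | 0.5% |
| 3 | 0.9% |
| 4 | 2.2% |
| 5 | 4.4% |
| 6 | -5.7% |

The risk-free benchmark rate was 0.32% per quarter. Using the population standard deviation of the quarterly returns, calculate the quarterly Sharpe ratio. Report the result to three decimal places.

r̄ = (-1.9 + 0.5 + 0.9 + 2.2 + 4.4 − 5.7) / 6 = 0.0667%
Σ(r − r̄)² = (-1.9 − 0.0667)² + (0.5 − 0.0667)² + … = 61.3333
σ = √[61.3333 / 6] = 3.1972%
Sharpe = (r̄ − rf) / σ = (0.0667 − 0.32) / 3.1972 = -0.2533 / 3.1972 = -0.0792

-0.079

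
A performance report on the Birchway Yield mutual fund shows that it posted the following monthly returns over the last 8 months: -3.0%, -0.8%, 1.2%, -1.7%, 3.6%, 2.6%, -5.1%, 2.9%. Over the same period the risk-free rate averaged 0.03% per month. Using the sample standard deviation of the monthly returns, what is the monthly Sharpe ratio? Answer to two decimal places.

-0.02

r̄ = (-3 − 0.8 + 1.2 − 1.7 + 3.6 + 2.6 − 5.1 + 2.9) / 8 = -0.30 / 8 = -0.0375%
Sample σ = √[Σ(r − r̄)² / 7] = √[68.0988 / 7] = √9.7284 = 3.1190%
Sharpe = (r̄ − rf) / σ = (-0.0375 − 0.03) / 3.1190 = -0.0675 / 3.1190 = -0.0216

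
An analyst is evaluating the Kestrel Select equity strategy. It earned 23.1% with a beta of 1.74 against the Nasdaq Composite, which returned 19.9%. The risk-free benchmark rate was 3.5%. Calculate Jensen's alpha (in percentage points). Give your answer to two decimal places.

CAPM expected return = Rf + β(Rm − Rf) = 3.5% + 1.74 × (19.9% − 3.5%) = 3.5 + 1.74 × 16.40 = 32.0360%
Jensen's α = Rp − E[R] = 23.1% − 32.0360% = -8.9360

-8.94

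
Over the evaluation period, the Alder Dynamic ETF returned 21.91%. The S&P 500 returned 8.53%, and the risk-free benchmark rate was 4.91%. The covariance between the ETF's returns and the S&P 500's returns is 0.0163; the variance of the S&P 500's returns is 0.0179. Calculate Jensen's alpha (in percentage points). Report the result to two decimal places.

13.70

β = Cov / Var = 0.0163 / 0.0179 = 0.9106
E[R] = Rf + β(Rm − Rf) = 4.91% + 0.9106 × (8.53% − 4.91%) = 8.2064%
α = Rp − E[R] = 21.91% − 8.2064% = 13.7036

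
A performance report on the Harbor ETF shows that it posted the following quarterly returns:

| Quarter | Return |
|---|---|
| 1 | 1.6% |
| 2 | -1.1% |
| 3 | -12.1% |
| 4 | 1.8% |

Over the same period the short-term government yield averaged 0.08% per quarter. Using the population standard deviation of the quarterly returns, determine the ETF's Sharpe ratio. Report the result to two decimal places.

Mean return r̄ = -9.80 / 4 = -2.4500%
Population std dev = √[129.4100 / 4] = 5.6879%
Sharpe = (r̄ − rf) / σ = (-2.4500 − 0.08) / 5.6879 = -2.5300 / 5.6879 = -0.4448

-0.44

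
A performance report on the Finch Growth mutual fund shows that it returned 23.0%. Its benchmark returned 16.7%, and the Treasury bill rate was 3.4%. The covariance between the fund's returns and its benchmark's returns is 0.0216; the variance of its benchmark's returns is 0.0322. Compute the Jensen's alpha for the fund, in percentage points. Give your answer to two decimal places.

10.68

β = Cov / Var = 0.0216 / 0.0322 = 0.6708
E[R] = Rf + β(Rm − Rf) = 3.4% + 0.6708 × (16.7% − 3.4%) = 12.3216%
α = Rp − E[R] = 23.0% − 12.3216% = 10.6784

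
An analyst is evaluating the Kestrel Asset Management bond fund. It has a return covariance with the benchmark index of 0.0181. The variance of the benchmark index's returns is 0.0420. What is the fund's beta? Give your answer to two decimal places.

0.43

β = Cov(Rp, Rm) / Var(Rm) = 0.0181 / 0.0420 = 0.4310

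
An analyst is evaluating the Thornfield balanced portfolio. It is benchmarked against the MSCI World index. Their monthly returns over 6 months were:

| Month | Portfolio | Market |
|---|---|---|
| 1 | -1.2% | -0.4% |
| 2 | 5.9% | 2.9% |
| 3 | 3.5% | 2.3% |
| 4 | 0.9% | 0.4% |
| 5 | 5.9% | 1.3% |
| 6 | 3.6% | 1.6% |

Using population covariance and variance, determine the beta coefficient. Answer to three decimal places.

1.952

r̄p = 3.1000%,  r̄m = 1.3500%
Cov = Σ(rp − r̄p)(rm − r̄m) / 6 = 2.3867
Var(rm) = Σ(rm − r̄m)² / 6 = 1.2225
β = Cov / Var = 2.3867 / 1.2225 = 1.9523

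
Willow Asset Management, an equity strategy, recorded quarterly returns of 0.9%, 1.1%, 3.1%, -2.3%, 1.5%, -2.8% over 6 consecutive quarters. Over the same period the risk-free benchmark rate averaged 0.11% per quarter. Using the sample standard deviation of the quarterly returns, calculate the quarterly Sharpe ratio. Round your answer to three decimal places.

r̄ = (0.9 + 1.1 + 3.1 − 2.3 + 1.5 − 2.8) / 6 = 1.50 / 6 = 0.2500%
Σ(r − r̄)² = (0.9 − 0.2500)² + (1.1 − 0.2500)² + … = 26.6350
σ = √[26.6350 / 5] = 2.3080%
Sharpe = (r̄ − rf) / σ = (0.2500 − 0.11) / 2.3080 = 0.1400 / 2.3080 = 0.0607

0.061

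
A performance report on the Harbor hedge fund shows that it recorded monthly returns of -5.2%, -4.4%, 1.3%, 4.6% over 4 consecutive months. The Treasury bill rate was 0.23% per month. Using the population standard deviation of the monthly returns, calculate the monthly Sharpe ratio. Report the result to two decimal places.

r̄ = (-5.2 − 4.4 + 1.3 + 4.6) / 4 = -3.70 / 4 = -0.9250%
Population std dev = √[65.8275 / 4] = 4.0567%
Sharpe = (r̄ − rf) / σ = (-0.9250 − 0.23) / 4.0567 = -1.1550 / 4.0567 = -0.2847

-0.28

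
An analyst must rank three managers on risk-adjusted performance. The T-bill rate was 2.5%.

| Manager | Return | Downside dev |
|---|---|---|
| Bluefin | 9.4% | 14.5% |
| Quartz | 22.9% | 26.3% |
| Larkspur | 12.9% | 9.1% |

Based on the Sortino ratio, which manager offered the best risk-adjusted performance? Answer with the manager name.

Larkspur

Bluefin: Sortino ratio = (9.4% − 2.5%) / 14.5% = 0.476
Quartz: Sortino ratio = (22.9% − 2.5%) / 26.3% = 0.776
Larkspur: Sortino ratio = (12.9% − 2.5%) / 9.1% = 1.143
Highest: Larkspur (1.143).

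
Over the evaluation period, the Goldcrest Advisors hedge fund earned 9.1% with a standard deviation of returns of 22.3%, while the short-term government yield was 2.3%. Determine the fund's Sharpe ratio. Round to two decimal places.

Sharpe = (Rp − Rf) / σp = (9.1% − 2.3%) / 22.3% = 6.80% / 22.3% = 0.3049

0.30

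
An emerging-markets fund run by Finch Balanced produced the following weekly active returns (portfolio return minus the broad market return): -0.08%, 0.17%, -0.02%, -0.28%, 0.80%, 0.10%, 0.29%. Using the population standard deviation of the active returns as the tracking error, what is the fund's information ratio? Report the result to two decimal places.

r̄ = (-0.08 + 0.17 − 0.02 − 0.28 + 0.8 + 0.1 + 0.29) / 7 = 0.980 / 7 = 0.1400%
Σ(r − r̄)² = (-0.08 − 0.1400)² + (0.17 − 0.1400)² + (-0.02 − 0.1400)² + … = 0.7110
σ = √[0.7110 / 7] = 0.3187%
IR = r̄ / tracking error = 0.1400 / 0.3187 = 0.4393

0.44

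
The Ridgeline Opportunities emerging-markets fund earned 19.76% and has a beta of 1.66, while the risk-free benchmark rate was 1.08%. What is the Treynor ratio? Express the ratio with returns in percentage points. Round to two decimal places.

Treynor = (Rp − Rf) / β = (19.76% − 1.08%) / 1.66 = 18.68 / 1.66 = 11.2530

11.25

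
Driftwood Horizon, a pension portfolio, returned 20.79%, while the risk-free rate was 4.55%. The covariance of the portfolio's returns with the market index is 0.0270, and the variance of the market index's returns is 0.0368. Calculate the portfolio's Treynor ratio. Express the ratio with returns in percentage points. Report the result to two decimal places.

β = Cov / Var = 0.0270 / 0.0368 = 0.7337
Treynor = (Rp − Rf) / β = (20.79% − 4.55%) / 0.7337 = 16.24 / 0.7337 = 22.1344

22.13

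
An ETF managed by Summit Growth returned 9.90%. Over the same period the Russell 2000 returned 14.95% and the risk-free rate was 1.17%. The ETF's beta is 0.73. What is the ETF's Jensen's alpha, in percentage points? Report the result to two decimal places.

-1.33

CAPM expected return = Rf + β(Rm − Rf) = 1.17% + 0.73 × (14.95% − 1.17%) = 1.17 + 0.73 × 13.78 = 11.2294%
Jensen's α = Rp − E[R] = 9.90% − 11.2294% = -1.3294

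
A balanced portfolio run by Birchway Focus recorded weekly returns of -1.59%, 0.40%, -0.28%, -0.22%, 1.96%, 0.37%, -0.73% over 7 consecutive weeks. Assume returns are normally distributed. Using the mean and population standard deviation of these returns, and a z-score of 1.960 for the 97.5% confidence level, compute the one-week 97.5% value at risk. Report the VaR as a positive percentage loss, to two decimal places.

r̄ = (-1.59 + 0.4 − 0.28 − 0.22 + 1.96 + 0.37 − 0.73) / 7 = -0.0129%
Σ(r − r̄)² = (-1.59 − (-0.0129))² + (0.4 − (-0.0129))² + (-0.28 − (-0.0129))² + … = 7.3251
σ = √[7.3251 / 7] = 1.0230%
VaR = −(r̄ − z·σ) = −(-0.0129 − 1.960 × 1.0230) = −(-2.0180) = 2.0180%

2.02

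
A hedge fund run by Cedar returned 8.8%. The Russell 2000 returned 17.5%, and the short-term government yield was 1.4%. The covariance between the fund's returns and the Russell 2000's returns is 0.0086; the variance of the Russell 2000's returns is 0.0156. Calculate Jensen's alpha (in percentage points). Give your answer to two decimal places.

β = Cov / Var = 0.0086 / 0.0156 = 0.5513
E[R] = Rf + β(Rm − Rf) = 1.4% + 0.5513 × (17.5% − 1.4%) = 10.2759%
α = Rp − E[R] = 8.8% − 10.2759% = -1.4759

-1.48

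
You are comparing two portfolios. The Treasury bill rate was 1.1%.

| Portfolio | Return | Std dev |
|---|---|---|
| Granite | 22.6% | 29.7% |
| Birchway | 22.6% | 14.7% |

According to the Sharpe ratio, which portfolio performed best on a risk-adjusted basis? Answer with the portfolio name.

Granite: Sharpe ratio = (22.6% − 1.1%) / 29.7% = 0.724
Birchway: Sharpe ratio = (22.6% − 1.1%) / 14.7% = 1.463
Highest: Birchway (1.463).

Birchway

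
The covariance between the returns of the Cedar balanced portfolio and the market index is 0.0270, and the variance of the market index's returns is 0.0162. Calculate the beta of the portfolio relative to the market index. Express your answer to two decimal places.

β = Cov(Rp, Rm) / Var(Rm) = 0.0270 / 0.0162 = 1.6667

1.67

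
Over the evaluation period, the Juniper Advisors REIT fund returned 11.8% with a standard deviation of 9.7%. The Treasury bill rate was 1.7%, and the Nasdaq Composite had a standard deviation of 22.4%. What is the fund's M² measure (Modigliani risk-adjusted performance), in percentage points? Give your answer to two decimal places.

25.02

Sharpe = (Rp − Rf) / σp = (11.8% − 1.7%) / 9.7% = 1.0412
M² = Rf + Sharpe × σm = 1.7% + 1.0412 × 22.4% = 25.0229%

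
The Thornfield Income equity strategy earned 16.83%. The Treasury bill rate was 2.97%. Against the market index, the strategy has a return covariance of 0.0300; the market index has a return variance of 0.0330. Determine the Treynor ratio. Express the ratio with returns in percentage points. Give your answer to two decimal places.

15.25

β = Cov / Var = 0.0300 / 0.0330 = 0.9091
Treynor = (Rp − Rf) / β = (16.83% − 2.97%) / 0.9091 = 13.86 / 0.9091 = 15.2458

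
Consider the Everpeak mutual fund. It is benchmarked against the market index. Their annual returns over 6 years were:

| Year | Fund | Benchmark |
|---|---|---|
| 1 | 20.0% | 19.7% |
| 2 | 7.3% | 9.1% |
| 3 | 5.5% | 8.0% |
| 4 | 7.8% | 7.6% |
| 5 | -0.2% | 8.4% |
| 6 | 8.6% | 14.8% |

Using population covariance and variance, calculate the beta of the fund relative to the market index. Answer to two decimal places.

1.14

r̄p = 8.1667%,  r̄m = 11.2667%
Cov = Σ(rp − r̄p)(rm − r̄m) / 6 = 22.8739
Var(rm) = Σ(rm − r̄m)² / 6 = 20.1056
β = Cov / Var = 22.8739 / 20.1056 = 1.1377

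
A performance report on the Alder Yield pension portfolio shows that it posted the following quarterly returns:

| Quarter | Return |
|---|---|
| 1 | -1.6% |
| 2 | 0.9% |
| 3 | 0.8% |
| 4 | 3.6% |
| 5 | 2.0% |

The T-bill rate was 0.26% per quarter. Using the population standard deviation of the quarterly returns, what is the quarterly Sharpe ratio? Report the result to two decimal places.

Mean return r̄ = 5.70 / 5 = 1.1400%
Population σ = √[Σ(r − r̄)² / 5] = √[14.4720 / 5] = √2.8944 = 1.7013%
Sharpe = (r̄ − rf) / σ = (1.1400 − 0.26) / 1.7013 = 0.8800 / 1.7013 = 0.5173

0.52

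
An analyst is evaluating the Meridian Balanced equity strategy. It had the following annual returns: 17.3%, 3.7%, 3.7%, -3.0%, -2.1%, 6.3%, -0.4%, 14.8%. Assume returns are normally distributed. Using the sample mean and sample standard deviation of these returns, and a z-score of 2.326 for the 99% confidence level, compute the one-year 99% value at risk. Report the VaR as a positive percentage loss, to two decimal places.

12.46

r̄ = (17.3 + 3.7 + 3.7 − 3 − 2.1 + 6.3 − 0.4 + 14.8) / 8 = 40.30 / 8 = 5.0375%
Σ(r − r̄)² = 395.9588; sample σ = √(395.9588/7) = 7.5210%
VaR = −(r̄ − z·σ) = −(5.0375 − 2.326 × 7.5210) = −(-12.4563) = 12.4563%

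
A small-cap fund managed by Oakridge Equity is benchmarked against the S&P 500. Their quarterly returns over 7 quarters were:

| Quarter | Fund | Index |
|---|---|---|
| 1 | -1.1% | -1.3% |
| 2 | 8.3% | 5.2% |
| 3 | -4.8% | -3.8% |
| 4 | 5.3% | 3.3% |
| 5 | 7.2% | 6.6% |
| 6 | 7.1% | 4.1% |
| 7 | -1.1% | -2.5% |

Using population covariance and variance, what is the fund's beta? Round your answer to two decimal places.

r̄p = 2.9857%,  r̄m = 1.6571%
Cov = Σ(rp − r̄p)(rm − r̄m) / 7 = 17.8665
Var(rm) = Σ(rm − r̄m)² / 7 = 14.4939
β = Cov / Var = 17.8665 / 14.4939 = 1.2327

1.23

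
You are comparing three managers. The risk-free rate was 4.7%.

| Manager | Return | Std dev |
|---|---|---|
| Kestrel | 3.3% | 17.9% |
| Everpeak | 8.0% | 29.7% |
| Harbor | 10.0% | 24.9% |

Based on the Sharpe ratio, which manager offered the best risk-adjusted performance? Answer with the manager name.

Harbor

Kestrel: Sharpe ratio = (3.3% − 4.7%) / 17.9% = -0.078
Everpeak: Sharpe ratio = (8.0% − 4.7%) / 29.7% = 0.111
Harbor: Sharpe ratio = (10.0% − 4.7%) / 24.9% = 0.213
Highest: Harbor (0.213).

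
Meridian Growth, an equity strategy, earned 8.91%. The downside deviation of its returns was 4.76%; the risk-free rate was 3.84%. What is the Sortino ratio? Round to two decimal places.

Sortino = (Rp − Rf) / σd = (8.91% − 3.84%) / 4.76% = 5.07% / 4.76% = 1.0651

1.07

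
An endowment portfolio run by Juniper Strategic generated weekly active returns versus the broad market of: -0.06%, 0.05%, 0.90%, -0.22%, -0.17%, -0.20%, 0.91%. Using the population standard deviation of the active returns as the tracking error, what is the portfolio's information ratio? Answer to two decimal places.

0.37

r̄ = (-0.06 + 0.05 + 0.9 − 0.22 − 0.17 − 0.2 + 0.91) / 7 = 0.1729%
Σ(r − r̄)² = (-0.06 − 0.1729)² + (0.05 − 0.1729)² + … = 1.5523
σ = √[1.5523 / 7] = 0.4709%
IR = r̄ / tracking error = 0.1729 / 0.4709 = 0.3672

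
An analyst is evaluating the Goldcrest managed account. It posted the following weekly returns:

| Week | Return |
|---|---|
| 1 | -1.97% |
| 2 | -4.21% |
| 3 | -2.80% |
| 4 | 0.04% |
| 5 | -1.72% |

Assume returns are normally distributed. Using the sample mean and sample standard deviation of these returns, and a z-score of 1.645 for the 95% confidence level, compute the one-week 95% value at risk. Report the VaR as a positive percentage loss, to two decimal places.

Mean return μ = -10.660 / 5 = -2.1320%
Sample σ = √[Σ(r − μ)² / 4] = √[9.6779 / 4] = √2.4195 = 1.5555%
VaR = −(μ − z·σ) = −(-2.1320 − 1.645 × 1.5555) = −(-4.6908) = 4.6908%

4.69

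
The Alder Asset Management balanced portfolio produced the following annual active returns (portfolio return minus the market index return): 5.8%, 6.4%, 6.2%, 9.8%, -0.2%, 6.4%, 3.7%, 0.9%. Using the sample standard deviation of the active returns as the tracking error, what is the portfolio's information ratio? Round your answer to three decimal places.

1.495

μ = (5.8 + 6.4 + 6.2 + 9.8 − 0.2 + 6.4 + 3.7 + 0.9) / 8 = 4.8750%
Sample σ = √[Σ(r − μ)² / 7] = √[74.4550 / 7] = √10.6364 = 3.2613%
IR = μ / tracking error = 4.8750 / 3.2613 = 1.4948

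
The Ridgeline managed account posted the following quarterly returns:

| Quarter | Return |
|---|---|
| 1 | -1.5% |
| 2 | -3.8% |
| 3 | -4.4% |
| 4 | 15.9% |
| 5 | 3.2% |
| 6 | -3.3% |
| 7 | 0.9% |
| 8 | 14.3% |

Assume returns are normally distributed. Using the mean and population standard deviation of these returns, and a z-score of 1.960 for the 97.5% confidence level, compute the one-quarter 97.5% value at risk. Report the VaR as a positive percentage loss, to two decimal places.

Mean return r̄ = 21.30 / 8 = 2.6625%
Population std dev = √[458.5788 / 8] = 7.5712%
VaR = −(r̄ − z·σ) = −(2.6625 − 1.960 × 7.5712) = −(-12.1771) = 12.1771%

12.18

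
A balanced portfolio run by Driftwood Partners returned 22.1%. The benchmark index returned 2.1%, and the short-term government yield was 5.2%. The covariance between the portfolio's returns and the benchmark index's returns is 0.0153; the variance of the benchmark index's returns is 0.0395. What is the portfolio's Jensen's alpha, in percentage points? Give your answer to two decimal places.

β = Cov / Var = 0.0153 / 0.0395 = 0.3873
E[R] = Rf + β(Rm − Rf) = 5.2% + 0.3873 × (2.1% − 5.2%) = 3.9994%
α = Rp − E[R] = 22.1% − 3.9994% = 18.1006

18.10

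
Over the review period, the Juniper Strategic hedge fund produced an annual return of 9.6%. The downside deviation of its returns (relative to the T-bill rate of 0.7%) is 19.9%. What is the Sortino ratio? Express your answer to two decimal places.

Sortino = (Rp − Rf) / σd = (9.6% − 0.7%) / 19.9% = 8.90% / 19.9% = 0.4472

0.45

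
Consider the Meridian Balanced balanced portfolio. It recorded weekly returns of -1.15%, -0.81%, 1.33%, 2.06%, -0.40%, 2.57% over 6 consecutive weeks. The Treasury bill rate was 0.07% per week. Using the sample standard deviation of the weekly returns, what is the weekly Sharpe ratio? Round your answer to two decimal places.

0.33

Mean return r̄ = 3.600 / 6 = 0.6000%
Sample std dev = √[12.5960 / 5] = 1.5872%
Sharpe = (r̄ − rf) / σ = (0.6000 − 0.07) / 1.5872 = 0.5300 / 1.5872 = 0.3339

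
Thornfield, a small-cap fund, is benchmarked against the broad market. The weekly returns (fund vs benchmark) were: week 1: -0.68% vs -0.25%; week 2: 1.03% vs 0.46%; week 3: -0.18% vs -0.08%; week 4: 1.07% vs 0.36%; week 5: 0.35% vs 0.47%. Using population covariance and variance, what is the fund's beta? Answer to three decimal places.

r̄p = 0.3180%,  r̄m = 0.1920%
Cov = Σ(rp − r̄p)(rm − r̄m) / 5 = 0.1805
Var(rm) = Σ(rm − r̄m)² / 5 = 0.0893
β = Cov / Var = 0.1805 / 0.0893 = 2.0213

2.021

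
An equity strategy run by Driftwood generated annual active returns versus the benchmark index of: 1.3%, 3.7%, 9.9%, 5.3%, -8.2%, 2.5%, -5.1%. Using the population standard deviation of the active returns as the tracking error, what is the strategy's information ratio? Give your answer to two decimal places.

Mean return μ = 9.40 / 7 = 1.3429%
Population std dev = √[228.3571 / 7] = 5.7116%
IR = μ / tracking error = 1.3429 / 5.7116 = 0.2351

0.24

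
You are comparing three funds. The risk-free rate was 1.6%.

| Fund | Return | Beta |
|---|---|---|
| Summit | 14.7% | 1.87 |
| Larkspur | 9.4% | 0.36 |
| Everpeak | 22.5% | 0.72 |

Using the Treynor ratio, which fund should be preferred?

Summit: Treynor = (14.7% − 1.6%) / 1.87 = 7.005
Larkspur: Treynor = (9.4% − 1.6%) / 0.36 = 21.667
Everpeak: Treynor = (22.5% − 1.6%) / 0.72 = 29.028
Highest: Everpeak (29.028).

Everpeak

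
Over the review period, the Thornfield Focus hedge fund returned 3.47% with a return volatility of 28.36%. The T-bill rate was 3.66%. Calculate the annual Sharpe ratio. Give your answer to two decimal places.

Sharpe = (Rp − Rf) / σp = (3.47% − 3.66%) / 28.36% = -0.19% / 28.36% = -0.0067

-0.01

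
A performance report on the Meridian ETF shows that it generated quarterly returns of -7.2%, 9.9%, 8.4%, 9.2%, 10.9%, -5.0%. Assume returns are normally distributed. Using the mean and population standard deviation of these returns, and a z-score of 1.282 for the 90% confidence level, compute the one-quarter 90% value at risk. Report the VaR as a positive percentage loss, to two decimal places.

Mean return r̄ = 26.20 / 6 = 4.3667%
Population σ = √[Σ(r − r̄)² / 6] = √[334.4533 / 6] = √55.7422 = 7.4661%
VaR = −(r̄ − z·σ) = −(4.3667 − 1.282 × 7.4661) = −(-5.2048) = 5.2048%

5.20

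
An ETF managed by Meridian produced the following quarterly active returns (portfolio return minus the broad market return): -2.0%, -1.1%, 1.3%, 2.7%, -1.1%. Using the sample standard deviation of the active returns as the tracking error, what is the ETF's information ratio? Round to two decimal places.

-0.02

r̄ = (-2 − 1.1 + 1.3 + 2.7 − 1.1) / 5 = -0.20 / 5 = -0.0400%
Sample std dev = √[15.3920 / 4] = 1.9616%
IR = r̄ / tracking error = -0.0400 / 1.9616 = -0.0204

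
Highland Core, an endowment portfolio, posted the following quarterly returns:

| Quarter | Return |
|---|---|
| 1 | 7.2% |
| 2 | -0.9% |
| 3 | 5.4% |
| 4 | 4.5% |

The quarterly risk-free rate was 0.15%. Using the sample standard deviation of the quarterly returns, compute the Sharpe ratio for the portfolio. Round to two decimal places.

Mean return μ = 16.20 / 4 = 4.0500%
Σ(r − μ)² = 36.4500; sample σ = √(36.4500/3) = 3.4857%
Sharpe = (μ − rf) / σ = (4.0500 − 0.15) / 3.4857 = 3.9000 / 3.4857 = 1.1189

1.12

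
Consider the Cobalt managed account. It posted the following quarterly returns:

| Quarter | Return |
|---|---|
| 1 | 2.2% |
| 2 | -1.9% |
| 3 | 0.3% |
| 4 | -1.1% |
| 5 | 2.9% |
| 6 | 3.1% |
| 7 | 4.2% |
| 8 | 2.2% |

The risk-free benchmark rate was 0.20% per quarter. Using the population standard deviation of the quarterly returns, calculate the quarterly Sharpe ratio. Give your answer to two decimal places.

Mean return r̄ = 11.90 / 8 = 1.4875%
Σ(r − r̄)² = 32.5488; population σ = √(32.5488/8) = 2.0171%
Sharpe = (r̄ − rf) / σ = (1.4875 − 0.2) / 2.0171 = 1.2875 / 2.0171 = 0.6383

0.64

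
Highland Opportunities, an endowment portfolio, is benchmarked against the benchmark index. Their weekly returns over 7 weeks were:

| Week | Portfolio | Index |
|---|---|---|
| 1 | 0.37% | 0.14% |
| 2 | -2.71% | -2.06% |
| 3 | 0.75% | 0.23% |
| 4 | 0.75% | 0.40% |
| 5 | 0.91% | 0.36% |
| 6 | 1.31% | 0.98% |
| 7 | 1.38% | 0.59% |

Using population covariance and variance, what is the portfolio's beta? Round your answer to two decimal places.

r̄p = 0.3943%,  r̄m = 0.0914%
Cov = Σ(rp − r̄p)(rm − r̄m) / 7 = 1.1829
Var(rm) = Σ(rm − r̄m)² / 7 = 0.8365
β = Cov / Var = 1.1829 / 0.8365 = 1.4141

1.41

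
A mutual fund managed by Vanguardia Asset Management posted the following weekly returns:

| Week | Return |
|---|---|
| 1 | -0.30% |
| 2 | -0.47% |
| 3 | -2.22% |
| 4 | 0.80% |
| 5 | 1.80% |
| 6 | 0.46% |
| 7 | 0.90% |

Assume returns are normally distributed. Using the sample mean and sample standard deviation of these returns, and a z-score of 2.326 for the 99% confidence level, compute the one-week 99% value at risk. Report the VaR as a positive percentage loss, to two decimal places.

μ = (-0.3 − 0.47 − 2.22 + 0.8 + 1.8 + 0.46 + 0.9) / 7 = 0.1386%
Sample std dev = √[10.0065 / 6] = 1.2914%
VaR = −(μ − z·σ) = −(0.1386 − 2.326 × 1.2914) = −(-2.8652) = 2.8652%

2.87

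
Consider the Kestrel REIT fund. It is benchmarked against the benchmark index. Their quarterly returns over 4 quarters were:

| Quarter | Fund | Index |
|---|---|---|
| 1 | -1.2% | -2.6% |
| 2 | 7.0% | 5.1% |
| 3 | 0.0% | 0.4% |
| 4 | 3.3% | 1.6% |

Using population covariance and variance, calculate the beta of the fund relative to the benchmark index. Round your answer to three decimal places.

r̄p = 2.2750%,  r̄m = 1.1250%
Cov = Σ(rp − r̄p)(rm − r̄m) / 4 = 8.4656
Var(rm) = Σ(rm − r̄m)² / 4 = 7.6069
β = Cov / Var = 8.4656 / 7.6069 = 1.1129

1.113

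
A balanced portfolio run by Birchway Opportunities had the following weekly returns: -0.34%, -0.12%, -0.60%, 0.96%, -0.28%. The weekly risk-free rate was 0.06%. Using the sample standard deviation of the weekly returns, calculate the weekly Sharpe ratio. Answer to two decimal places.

r̄ = (-0.34 − 0.12 − 0.6 + 0.96 − 0.28) / 5 = -0.0760%
Σ(r − r̄)² = 1.4611; sample σ = √(1.4611/4) = 0.6044%
Sharpe = (r̄ − rf) / σ = (-0.0760 − 0.06) / 0.6044 = -0.1360 / 0.6044 = -0.2250

-0.23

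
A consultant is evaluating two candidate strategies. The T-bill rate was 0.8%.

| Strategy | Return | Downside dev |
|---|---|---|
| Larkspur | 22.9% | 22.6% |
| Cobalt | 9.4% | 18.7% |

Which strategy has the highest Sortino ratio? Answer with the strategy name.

Larkspur: Sortino ratio = (22.9% − 0.8%) / 22.6% = 0.978
Cobalt: Sortino ratio = (9.4% − 0.8%) / 18.7% = 0.460
Highest: Larkspur (0.978).

Larkspur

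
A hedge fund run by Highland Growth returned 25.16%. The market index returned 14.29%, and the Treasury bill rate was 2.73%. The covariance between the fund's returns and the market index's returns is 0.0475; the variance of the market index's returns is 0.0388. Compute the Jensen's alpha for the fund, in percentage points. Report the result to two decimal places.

β = Cov / Var = 0.0475 / 0.0388 = 1.2242
E[R] = Rf + β(Rm − Rf) = 2.73% + 1.2242 × (14.29% − 2.73%) = 16.8818%
α = Rp − E[R] = 25.16% − 16.8818% = 8.2782

8.28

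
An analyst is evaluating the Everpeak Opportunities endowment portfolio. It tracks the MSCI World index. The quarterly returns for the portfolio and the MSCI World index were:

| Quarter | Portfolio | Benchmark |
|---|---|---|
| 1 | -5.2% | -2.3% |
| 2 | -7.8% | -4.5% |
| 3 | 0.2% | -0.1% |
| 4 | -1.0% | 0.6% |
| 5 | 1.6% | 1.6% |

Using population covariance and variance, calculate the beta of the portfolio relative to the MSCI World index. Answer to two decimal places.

r̄p = -2.4400%,  r̄m = -0.9400%
Cov = Σ(rp − r̄p)(rm − r̄m) / 5 = 7.5064
Var(rm) = Σ(rm − r̄m)² / 5 = 4.8104
β = Cov / Var = 7.5064 / 4.8104 = 1.5605

1.56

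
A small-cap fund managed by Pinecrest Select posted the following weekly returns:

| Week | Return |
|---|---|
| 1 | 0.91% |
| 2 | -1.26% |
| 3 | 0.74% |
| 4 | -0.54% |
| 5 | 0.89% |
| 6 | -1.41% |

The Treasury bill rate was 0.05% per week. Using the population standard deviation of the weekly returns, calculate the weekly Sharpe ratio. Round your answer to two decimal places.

-0.16

r̄ = (0.91 − 1.26 + 0.74 − 0.54 + 0.89 − 1.41) / 6 = -0.670 / 6 = -0.1117%
Population σ = √[Σ(r − r̄)² / 6] = √[5.9603 / 6] = √0.9934 = 0.9967%
Sharpe = (r̄ − rf) / σ = (-0.1117 − 0.05) / 0.9967 = -0.1617 / 0.9967 = -0.1622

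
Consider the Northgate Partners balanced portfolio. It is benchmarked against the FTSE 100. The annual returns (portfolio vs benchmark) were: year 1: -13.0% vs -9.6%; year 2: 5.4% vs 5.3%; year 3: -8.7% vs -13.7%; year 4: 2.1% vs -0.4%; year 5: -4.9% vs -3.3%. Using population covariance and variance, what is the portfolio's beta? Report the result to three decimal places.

0.912

r̄p = -3.8200%,  r̄m = -4.3400%
Cov = Σ(rp − r̄p)(rm − r̄m) / 5 = 41.0092
Var(rm) = Σ(rm − r̄m)² / 5 = 44.9624
β = Cov / Var = 41.0092 / 44.9624 = 0.9121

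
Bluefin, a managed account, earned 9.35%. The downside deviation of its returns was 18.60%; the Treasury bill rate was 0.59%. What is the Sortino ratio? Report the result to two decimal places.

Sortino = (Rp − Rf) / σd = (9.35% − 0.59%) / 18.60% = 8.76% / 18.60% = 0.4710

0.47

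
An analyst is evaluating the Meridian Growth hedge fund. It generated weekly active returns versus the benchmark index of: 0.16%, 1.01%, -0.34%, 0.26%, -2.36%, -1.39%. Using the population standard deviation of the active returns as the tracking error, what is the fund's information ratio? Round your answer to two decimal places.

-0.40

μ = (0.16 + 1.01 − 0.34 + 0.26 − 2.36 − 1.39) / 6 = -2.660 / 6 = -0.4433%
Population std dev = √[7.5513 / 6] = 1.1219%
IR = μ / tracking error = -0.4433 / 1.1219 = -0.3951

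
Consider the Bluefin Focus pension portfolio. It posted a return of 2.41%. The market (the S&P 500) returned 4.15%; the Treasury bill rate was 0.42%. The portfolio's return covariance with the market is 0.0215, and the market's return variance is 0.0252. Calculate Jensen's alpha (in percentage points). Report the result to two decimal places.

-1.19

β = Cov / Var = 0.0215 / 0.0252 = 0.8532
E[R] = Rf + β(Rm − Rf) = 0.42% + 0.8532 × (4.15% − 0.42%) = 3.6024%
α = Rp − E[R] = 2.41% − 3.6024% = -1.1924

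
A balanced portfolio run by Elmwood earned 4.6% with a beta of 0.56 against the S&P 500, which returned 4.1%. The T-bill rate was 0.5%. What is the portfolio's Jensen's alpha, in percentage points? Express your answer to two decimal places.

CAPM expected return = Rf + β(Rm − Rf) = 0.5% + 0.56 × (4.1% − 0.5%) = 0.5 + 0.56 × 3.60 = 2.5160%
Jensen's α = Rp − E[R] = 4.6% − 2.5160% = 2.0840

2.08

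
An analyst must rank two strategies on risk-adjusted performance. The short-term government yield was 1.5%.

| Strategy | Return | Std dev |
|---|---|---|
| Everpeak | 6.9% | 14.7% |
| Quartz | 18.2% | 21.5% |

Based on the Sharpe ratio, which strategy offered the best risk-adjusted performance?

Everpeak: Sharpe ratio = (6.9% − 1.5%) / 14.7% = 0.367
Quartz: Sharpe ratio = (18.2% − 1.5%) / 21.5% = 0.777
Highest: Quartz (0.777).

Quartz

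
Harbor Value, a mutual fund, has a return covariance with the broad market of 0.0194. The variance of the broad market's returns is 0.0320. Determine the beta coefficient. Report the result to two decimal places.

0.61

β = Cov(Rp, Rm) / Var(Rm) = 0.0194 / 0.0320 = 0.6063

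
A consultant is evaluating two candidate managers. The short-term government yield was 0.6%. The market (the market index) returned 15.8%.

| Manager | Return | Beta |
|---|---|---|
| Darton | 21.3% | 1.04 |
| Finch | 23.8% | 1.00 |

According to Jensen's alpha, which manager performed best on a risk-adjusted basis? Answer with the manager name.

Finch

Darton: α = 21.3% − [0.6% + 1.04 × (15.8% − 0.6%)] = 4.892
Finch: α = 23.8% − [0.6% + 1.00 × (15.8% − 0.6%)] = 8.000
Highest: Finch (8.000).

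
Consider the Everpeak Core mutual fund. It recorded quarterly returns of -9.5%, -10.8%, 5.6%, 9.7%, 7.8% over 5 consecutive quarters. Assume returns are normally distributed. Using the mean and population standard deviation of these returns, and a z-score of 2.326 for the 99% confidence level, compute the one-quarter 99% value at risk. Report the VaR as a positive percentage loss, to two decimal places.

r̄ = (-9.5 − 10.8 + 5.6 + 9.7 + 7.8) / 5 = 0.5600%
Σ(r − r̄)² = (-9.5 − 0.5600)² + (-10.8 − 0.5600)² + … = 391.6120
σ = √[391.6120 / 5] = 8.8500%
VaR = −(r̄ − z·σ) = −(0.5600 − 2.326 × 8.8500) = −(-20.0251) = 20.0251%

20.03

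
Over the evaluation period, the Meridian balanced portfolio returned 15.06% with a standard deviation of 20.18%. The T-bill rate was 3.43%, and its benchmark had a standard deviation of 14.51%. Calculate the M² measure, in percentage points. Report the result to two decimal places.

11.79

Sharpe = (Rp − Rf) / σp = (15.06% − 3.43%) / 20.18% = 0.5763
M² = Rf + Sharpe × σm = 3.43% + 0.5763 × 14.51% = 11.7921%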